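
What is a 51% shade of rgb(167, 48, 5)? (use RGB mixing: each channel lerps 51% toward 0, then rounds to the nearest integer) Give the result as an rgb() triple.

rgb(82, 24, 2)

Lerp each channel 51% toward 0:
  R: 167 − 85.17 = 81.83 → 82
  G: 48 − 24.48 = 23.52 → 24
  B: 5 − 2.55 = 2.45 → 2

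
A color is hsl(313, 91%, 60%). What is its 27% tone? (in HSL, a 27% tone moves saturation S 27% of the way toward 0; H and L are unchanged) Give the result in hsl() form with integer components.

S moves 27% from 91 toward 0: 91 − 24.57 = 66.43 → 66.
H and L are unchanged.

hsl(313, 66%, 60%)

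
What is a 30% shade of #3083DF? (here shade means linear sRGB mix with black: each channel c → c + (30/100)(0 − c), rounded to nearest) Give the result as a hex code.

#3083DF is rgb(48, 131, 223).
A 30% shade moves each channel 30% toward 0:
  R: 48 + 0.3×(0−48) = 48 − 14.4 = 33.6 → 34
  G: 131 + 0.3×(0−131) = 131 − 39.3 = 91.7 → 92
  B: 223 − 66.9 = 156.1 → 156
rgb(34, 92, 156) = #225C9C.

#225C9C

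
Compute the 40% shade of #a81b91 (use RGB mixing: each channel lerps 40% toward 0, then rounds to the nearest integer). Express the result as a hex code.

#651057

#a81b91 is rgb(168, 27, 145).
A 40% shade moves each channel 40% toward 0:
  R: 168 + 0.4×(0−168) = 168 − 67.2 = 100.8 → 101
  G: 27 − 10.8 = 16.2 → 16
  B: 145 − 58 = 87 → 87
rgb(101, 16, 87) = #651057.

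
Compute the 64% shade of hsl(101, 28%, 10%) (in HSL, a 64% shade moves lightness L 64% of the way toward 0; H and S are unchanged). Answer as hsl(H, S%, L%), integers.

hsl(101, 28%, 4%)

L moves 64% from 10 toward 0: 10 − 6.4 = 3.6 → 4.
H and S are unchanged.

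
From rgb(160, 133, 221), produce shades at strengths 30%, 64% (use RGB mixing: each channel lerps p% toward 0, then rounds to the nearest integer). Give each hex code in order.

30%: (160 − 48 = 112→112, 133 − 39.9 = 93.1→93, 221 − 66.3 = 154.7→155) → #705d9b
64%: (160 − 102.4 = 57.6→58, 133 − 85.12 = 47.88→48, 221 − 141.44 = 79.56→80) → #3a3050

#705d9b, #3a3050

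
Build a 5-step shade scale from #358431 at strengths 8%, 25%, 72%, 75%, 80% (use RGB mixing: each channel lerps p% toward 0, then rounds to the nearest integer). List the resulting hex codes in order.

#358431 is rgb(53, 132, 49).
8%: (53 − 4.24 = 48.76→49, 132 − 10.56 = 121.44→121, 49 − 3.92 = 45.08→45) → #31792d
25%: (53 − 13.25 = 39.75→40, 132 − 33 = 99→99, 49 − 12.25 = 36.75→37) → #286325
72%: (53 − 38.16 = 14.84→15, 132 − 95.04 = 36.96→37, 49 − 35.28 = 13.72→14) → #0f250e
75%: (53 − 39.75 = 13.25→13, 132 − 99 = 33→33, 49 − 36.75 = 12.25→12) → #0d210c
80%: (53 − 42.4 = 10.6→11, 132 − 105.6 = 26.4→26, 49 − 39.2 = 9.8→10) → #0b1a0a

#31792d, #286325, #0f250e, #0d210c, #0b1a0a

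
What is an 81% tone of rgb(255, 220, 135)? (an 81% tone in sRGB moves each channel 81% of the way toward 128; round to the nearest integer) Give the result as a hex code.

Per channel, c → c + 0.81(128 − c):
  R: 255 + 0.81×(128−255) = 255 − 102.87 = 152.13 → 152
  G: 220 − 74.52 = 145.48 → 145
  B: 135 + 0.81×(128−135) = 135 − 5.67 = 129.33 → 129
rgb(152, 145, 129) = #989181.

#989181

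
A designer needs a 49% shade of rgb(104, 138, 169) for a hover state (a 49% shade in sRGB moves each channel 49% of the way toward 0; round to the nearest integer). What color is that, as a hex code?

#354656

Lerp each channel 49% toward 0:
  R: 104 + 0.49×(0−104) = 104 − 50.96 = 53.04 → 53
  G: 138 + 0.49×(0−138) = 138 − 67.62 = 70.38 → 70
  B: 169 − 82.81 = 86.19 → 86
rgb(53, 70, 86) = #354656.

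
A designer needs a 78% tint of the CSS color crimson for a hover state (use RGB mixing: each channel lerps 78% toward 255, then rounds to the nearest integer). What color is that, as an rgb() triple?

rgb(247, 203, 212)

CSS crimson is rgb(220, 20, 60).
Lerp each channel 78% toward 255:
  R: 220 + 0.78×(255−220) = 220 + 27.3 = 247.3 → 247
  G: 20 + 0.78×(255−20) = 20 + 183.3 = 203.3 → 203
  B: 60 + 0.78×(255−60) = 60 + 152.1 = 212.1 → 212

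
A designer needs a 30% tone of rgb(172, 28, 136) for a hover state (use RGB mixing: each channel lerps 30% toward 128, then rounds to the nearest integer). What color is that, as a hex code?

Lerp each channel 30% toward 128:
  R: 172 + 0.3×(128−172) = 172 − 13.2 = 158.8 → 159
  G: 28 + 30 = 58 → 58
  B: 136 − 2.4 = 133.6 → 134
rgb(159, 58, 134) = #9f3a86.

#9f3a86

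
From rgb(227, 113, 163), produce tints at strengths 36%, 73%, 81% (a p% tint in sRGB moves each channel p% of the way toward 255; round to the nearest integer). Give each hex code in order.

#EDA4C4, #F7D9E6, #FAE4EE

36%: (227 + 10.08 = 237.08→237, 113 + 51.12 = 164.12→164, 163 + 33.12 = 196.12→196) → #EDA4C4
73%: (227 + 20.44 = 247.44→247, 113 + 103.66 = 216.66→217, 163 + 67.16 = 230.16→230) → #F7D9E6
81%: (227 + 22.68 = 249.68→250, 113 + 115.02 = 228.02→228, 163 + 74.52 = 237.52→238) → #FAE4EE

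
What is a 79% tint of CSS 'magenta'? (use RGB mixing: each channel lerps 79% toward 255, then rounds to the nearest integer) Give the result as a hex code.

CSS magenta is rgb(255, 0, 255).
A 79% tint moves each channel 79% toward 255:
  R: 255 + 0 = 255 → 255
  G: 0 + 201.45 = 201.45 → 201
  B: 255 + 0.79×(255−255) = 255 + 0 = 255 → 255
rgb(255, 201, 255) = #ffc9ff.

#ffc9ff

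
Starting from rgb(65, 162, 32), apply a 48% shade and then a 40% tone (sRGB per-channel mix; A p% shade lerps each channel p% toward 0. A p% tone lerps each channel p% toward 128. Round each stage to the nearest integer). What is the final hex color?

#48663D

A 48% shade moves each channel 48% toward 0:
  R: 65 + 0.48×(0−65) = 65 − 31.2 = 33.8 → 34
  G: 162 − 77.76 = 84.24 → 84
  B: 32 − 15.36 = 16.64 → 17
After the shade: rgb(34, 84, 17) = #225411.
A 40% tone moves each channel 40% toward 128:
  R: 34 + 0.4×(128−34) = 34 + 37.6 = 71.6 → 72
  G: 84 + 17.6 = 101.6 → 102
  B: 17 + 0.4×(128−17) = 17 + 44.4 = 61.4 → 61
rgb(72, 102, 61) = #48663D.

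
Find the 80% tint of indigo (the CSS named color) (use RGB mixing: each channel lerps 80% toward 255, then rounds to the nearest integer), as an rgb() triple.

rgb(219, 204, 230)

CSS indigo is rgb(75, 0, 130).
Lerp each channel 80% toward 255:
  R: 75 + 0.8×(255−75) = 75 + 144 = 219 → 219
  G: 0 + 0.8×(255−0) = 0 + 204 = 204 → 204
  B: 130 + 100 = 230 → 230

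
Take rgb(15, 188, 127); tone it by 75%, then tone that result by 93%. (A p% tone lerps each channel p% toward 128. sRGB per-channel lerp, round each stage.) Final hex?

#7E8180

Per channel, c → c + 0.75(128 − c):
  R: 15 + 84.75 = 99.75 → 100
  G: 188 + 0.75×(128−188) = 188 − 45 = 143 → 143
  B: 127 + 0.75 = 127.75 → 128
After the tone: rgb(100, 143, 128) = #648F80.
Per channel, c → c + 0.93(128 − c):
  R: 100 + 0.93×(128−100) = 100 + 26.04 = 126.04 → 126
  G: 143 + 0.93×(128−143) = 143 − 13.95 = 129.05 → 129
  B: 128 + 0 = 128 → 128
rgb(126, 129, 128) = #7E8180.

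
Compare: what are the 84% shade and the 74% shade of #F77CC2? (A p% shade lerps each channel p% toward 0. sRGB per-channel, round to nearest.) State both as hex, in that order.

#28141F, #402032

#F77CC2 is rgb(247, 124, 194).
84% shade:
  R: 247 + 0.84×(0−247) = 247 − 207.48 = 39.52 → 40
  G: 124 + 0.84×(0−124) = 124 − 104.16 = 19.84 → 20
  B: 194 + 0.84×(0−194) = 194 − 162.96 = 31.04 → 31
  → #28141F
74% shade:
  R: 247 + 0.74×(0−247) = 247 − 182.78 = 64.22 → 64
  G: 124 + 0.74×(0−124) = 124 − 91.76 = 32.24 → 32
  B: 194 + 0.74×(0−194) = 194 − 143.56 = 50.44 → 50
  → #402032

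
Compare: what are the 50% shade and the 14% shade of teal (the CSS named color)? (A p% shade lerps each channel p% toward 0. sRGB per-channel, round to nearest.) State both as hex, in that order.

#004040, #006E6E

CSS teal is rgb(0, 128, 128).
50% shade:
  R: 0 + 0.5×(0−0) = 0 + 0 = 0 → 0
  G: 128 − 64 = 64 → 64
  B: 128 − 64 = 64 → 64
  → #004040
14% shade:
  R: 0 + 0.14×(0−0) = 0 + 0 = 0 → 0
  G: 128 − 17.92 = 110.08 → 110
  B: 128 + 0.14×(0−128) = 128 − 17.92 = 110.08 → 110
  → #006E6E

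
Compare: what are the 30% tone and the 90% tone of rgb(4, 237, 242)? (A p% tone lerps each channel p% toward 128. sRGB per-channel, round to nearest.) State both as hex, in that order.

30% tone:
  R: 4 + 37.2 = 41.2 → 41
  G: 237 − 32.7 = 204.3 → 204
  B: 242 − 34.2 = 207.8 → 208
  → #29CCD0
90% tone:
  R: 4 + 111.6 = 115.6 → 116
  G: 237 − 98.1 = 138.9 → 139
  B: 242 − 102.6 = 139.4 → 139
  → #748B8B

#29CCD0, #748B8B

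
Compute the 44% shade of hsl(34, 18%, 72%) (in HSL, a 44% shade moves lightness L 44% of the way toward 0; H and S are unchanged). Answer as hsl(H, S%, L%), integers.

L moves 44% from 72 toward 0: 72 − 31.68 = 40.32 → 40.
H and S are unchanged.

hsl(34, 18%, 40%)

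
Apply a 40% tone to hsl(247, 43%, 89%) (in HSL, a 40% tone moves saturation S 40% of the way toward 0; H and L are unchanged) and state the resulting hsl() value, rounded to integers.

hsl(247, 26%, 89%)

S moves 40% from 43 toward 0: 43 − 17.2 = 25.8 → 26.
H and L are unchanged.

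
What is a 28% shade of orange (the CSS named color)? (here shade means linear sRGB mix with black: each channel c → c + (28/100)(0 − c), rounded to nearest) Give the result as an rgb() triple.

CSS orange is rgb(255, 165, 0).
Lerp each channel 28% toward 0:
  R: 255 − 71.4 = 183.6 → 184
  G: 165 + 0.28×(0−165) = 165 − 46.2 = 118.8 → 119
  B: 0 + 0 = 0 → 0

rgb(184, 119, 0)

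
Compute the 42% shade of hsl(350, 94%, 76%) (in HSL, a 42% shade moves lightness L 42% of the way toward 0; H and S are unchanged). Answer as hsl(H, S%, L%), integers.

L moves 42% from 76 toward 0: 76 − 31.92 = 44.08 → 44.
H and S are unchanged.

hsl(350, 94%, 44%)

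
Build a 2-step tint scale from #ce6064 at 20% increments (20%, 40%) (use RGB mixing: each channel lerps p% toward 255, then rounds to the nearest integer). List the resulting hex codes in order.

#ce6064 is rgb(206, 96, 100).
20%: (206 + 9.8 = 215.8→216, 96 + 31.8 = 127.8→128, 100 + 31 = 131→131) → #d88083
40%: (206 + 19.6 = 225.6→226, 96 + 63.6 = 159.6→160, 100 + 62 = 162→162) → #e2a0a2

#d88083, #e2a0a2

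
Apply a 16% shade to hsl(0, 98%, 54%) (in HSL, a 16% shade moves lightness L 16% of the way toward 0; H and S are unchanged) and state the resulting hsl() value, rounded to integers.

L moves 16% from 54 toward 0: 54 − 8.64 = 45.36 → 45.
H and S are unchanged.

hsl(0, 98%, 45%)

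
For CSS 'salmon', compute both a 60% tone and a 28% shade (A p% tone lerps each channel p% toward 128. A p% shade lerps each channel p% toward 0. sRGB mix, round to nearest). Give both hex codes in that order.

#b1807a, #b45c52

CSS salmon is rgb(250, 128, 114).
60% tone:
  R: 250 − 73.2 = 176.8 → 177
  G: 128 + 0.6×(128−128) = 128 + 0 = 128 → 128
  B: 114 + 0.6×(128−114) = 114 + 8.4 = 122.4 → 122
  → #b1807a
28% shade:
  R: 250 − 70 = 180 → 180
  G: 128 − 35.84 = 92.16 → 92
  B: 114 + 0.28×(0−114) = 114 − 31.92 = 82.08 → 82
  → #b45c52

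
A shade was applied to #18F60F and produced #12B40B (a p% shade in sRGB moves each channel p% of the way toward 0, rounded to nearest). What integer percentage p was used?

27%

#18F60F is rgb(24, 246, 15); #12B40B is rgb(18, 180, 11).
On the G channel (widest range): 180 ≈ 246 + (p/100)(0 − 246), so p ≈ 100×(180 − 246)/(0 − 246) = -6600/-246 = 26.83.
p = 27 reproduces all three channels after rounding.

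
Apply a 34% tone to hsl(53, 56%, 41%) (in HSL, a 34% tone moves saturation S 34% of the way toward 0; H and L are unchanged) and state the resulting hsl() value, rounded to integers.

hsl(53, 37%, 41%)

S moves 34% from 56 toward 0: 56 − 19.04 = 36.96 → 37.
H and L are unchanged.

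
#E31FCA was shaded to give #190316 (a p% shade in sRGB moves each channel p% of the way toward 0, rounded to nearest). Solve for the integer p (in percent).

#E31FCA is rgb(227, 31, 202); #190316 is rgb(25, 3, 22).
On the R channel (widest range): 25 ≈ 227 + (p/100)(0 − 227), so p ≈ 100×(25 − 227)/(0 − 227) = -20200/-227 = 88.99.
p = 89 reproduces all three channels after rounding.

89%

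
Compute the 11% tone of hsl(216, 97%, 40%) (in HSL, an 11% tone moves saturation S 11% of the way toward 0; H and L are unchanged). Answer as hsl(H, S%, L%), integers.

S moves 11% from 97 toward 0: 97 − 10.67 = 86.33 → 86.
H and L are unchanged.

hsl(216, 86%, 40%)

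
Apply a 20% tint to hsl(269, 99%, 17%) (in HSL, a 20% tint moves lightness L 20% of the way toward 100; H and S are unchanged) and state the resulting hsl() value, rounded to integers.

L moves 20% from 17 toward 100: 17 + 16.6 = 33.6 → 34.
H and S are unchanged.

hsl(269, 99%, 34%)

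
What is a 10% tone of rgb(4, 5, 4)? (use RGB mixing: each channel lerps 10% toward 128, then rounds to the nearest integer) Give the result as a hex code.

#101110

Per channel, c → c + 0.1(128 − c):
  R: 4 + 12.4 = 16.4 → 16
  G: 5 + 12.3 = 17.3 → 17
  B: 4 + 0.1×(128−4) = 4 + 12.4 = 16.4 → 16
rgb(16, 17, 16) = #101110.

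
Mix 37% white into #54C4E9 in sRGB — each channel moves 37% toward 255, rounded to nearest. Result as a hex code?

#54C4E9 is rgb(84, 196, 233).
Per channel, c → c + 0.37(255 − c):
  R: 84 + 63.27 = 147.27 → 147
  G: 196 + 21.83 = 217.83 → 218
  B: 233 + 0.37×(255−233) = 233 + 8.14 = 241.14 → 241
rgb(147, 218, 241) = #93DAF1.

#93DAF1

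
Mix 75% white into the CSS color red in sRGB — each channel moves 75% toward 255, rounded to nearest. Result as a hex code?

CSS red is rgb(255, 0, 0).
A 75% tint moves each channel 75% toward 255:
  R: 255 + 0.75×(255−255) = 255 + 0 = 255 → 255
  G: 0 + 191.25 = 191.25 → 191
  B: 0 + 0.75×(255−0) = 0 + 191.25 = 191.25 → 191
rgb(255, 191, 191) = #FFBFBF.

#FFBFBF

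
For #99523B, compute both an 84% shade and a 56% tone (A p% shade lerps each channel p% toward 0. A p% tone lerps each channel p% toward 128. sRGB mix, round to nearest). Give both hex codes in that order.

#180D09, #8B6C62

#99523B is rgb(153, 82, 59).
84% shade:
  R: 153 + 0.84×(0−153) = 153 − 128.52 = 24.48 → 24
  G: 82 + 0.84×(0−82) = 82 − 68.88 = 13.12 → 13
  B: 59 + 0.84×(0−59) = 59 − 49.56 = 9.44 → 9
  → #180D09
56% tone:
  R: 153 − 14 = 139 → 139
  G: 82 + 25.76 = 107.76 → 108
  B: 59 + 38.64 = 97.64 → 98
  → #8B6C62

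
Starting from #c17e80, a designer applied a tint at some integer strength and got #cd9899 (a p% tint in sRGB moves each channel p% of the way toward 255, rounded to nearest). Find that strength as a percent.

#c17e80 is rgb(193, 126, 128); #cd9899 is rgb(205, 152, 153).
On the G channel (widest range): 152 ≈ 126 + (p/100)(255 − 126), so p ≈ 100×(152 − 126)/(255 − 126) = 2600/129 = 20.16.
p = 20 reproduces all three channels after rounding.

20%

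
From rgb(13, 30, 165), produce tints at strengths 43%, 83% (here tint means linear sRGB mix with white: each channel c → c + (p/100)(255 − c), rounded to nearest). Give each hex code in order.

43%: (13 + 104.06 = 117.06→117, 30 + 96.75 = 126.75→127, 165 + 38.7 = 203.7→204) → #757fcc
83%: (13 + 200.86 = 213.86→214, 30 + 186.75 = 216.75→217, 165 + 74.7 = 239.7→240) → #d6d9f0

#757fcc, #d6d9f0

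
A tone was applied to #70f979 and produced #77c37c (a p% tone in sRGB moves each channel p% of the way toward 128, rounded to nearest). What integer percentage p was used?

#70f979 is rgb(112, 249, 121); #77c37c is rgb(119, 195, 124).
On the G channel (widest range): 195 ≈ 249 + (p/100)(128 − 249), so p ≈ 100×(195 − 249)/(128 − 249) = -5400/-121 = 44.63.
p = 45 reproduces all three channels after rounding.

45%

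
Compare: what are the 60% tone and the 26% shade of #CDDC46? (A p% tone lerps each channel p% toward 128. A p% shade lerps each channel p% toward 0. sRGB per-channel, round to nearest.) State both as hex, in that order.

#CDDC46 is rgb(205, 220, 70).
60% tone:
  R: 205 + 0.6×(128−205) = 205 − 46.2 = 158.8 → 159
  G: 220 + 0.6×(128−220) = 220 − 55.2 = 164.8 → 165
  B: 70 + 0.6×(128−70) = 70 + 34.8 = 104.8 → 105
  → #9FA569
26% shade:
  R: 205 − 53.3 = 151.7 → 152
  G: 220 + 0.26×(0−220) = 220 − 57.2 = 162.8 → 163
  B: 70 − 18.2 = 51.8 → 52
  → #98A334

#9FA569, #98A334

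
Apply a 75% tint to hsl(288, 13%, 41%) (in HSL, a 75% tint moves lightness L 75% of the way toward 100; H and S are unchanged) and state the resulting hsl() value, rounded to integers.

hsl(288, 13%, 85%)

L moves 75% from 41 toward 100: 41 + 44.25 = 85.25 → 85.
H and S are unchanged.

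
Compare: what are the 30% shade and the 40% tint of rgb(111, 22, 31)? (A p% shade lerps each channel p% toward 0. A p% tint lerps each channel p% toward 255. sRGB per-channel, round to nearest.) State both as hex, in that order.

#4e0f16, #a97379

30% shade:
  R: 111 + 0.3×(0−111) = 111 − 33.3 = 77.7 → 78
  G: 22 + 0.3×(0−22) = 22 − 6.6 = 15.4 → 15
  B: 31 − 9.3 = 21.7 → 22
  → #4e0f16
40% tint:
  R: 111 + 0.4×(255−111) = 111 + 57.6 = 168.6 → 169
  G: 22 + 0.4×(255−22) = 22 + 93.2 = 115.2 → 115
  B: 31 + 0.4×(255−31) = 31 + 89.6 = 120.6 → 121
  → #a97379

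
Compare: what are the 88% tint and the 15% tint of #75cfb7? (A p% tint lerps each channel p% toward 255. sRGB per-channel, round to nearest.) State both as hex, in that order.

#eef9f6, #8ad6c2

#75cfb7 is rgb(117, 207, 183).
88% tint:
  R: 117 + 121.44 = 238.44 → 238
  G: 207 + 42.24 = 249.24 → 249
  B: 183 + 63.36 = 246.36 → 246
  → #eef9f6
15% tint:
  R: 117 + 0.15×(255−117) = 117 + 20.7 = 137.7 → 138
  G: 207 + 0.15×(255−207) = 207 + 7.2 = 214.2 → 214
  B: 183 + 0.15×(255−183) = 183 + 10.8 = 193.8 → 194
  → #8ad6c2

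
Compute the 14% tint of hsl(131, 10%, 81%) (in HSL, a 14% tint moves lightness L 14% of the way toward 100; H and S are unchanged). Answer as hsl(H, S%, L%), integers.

L moves 14% from 81 toward 100: 81 + 2.66 = 83.66 → 84.
H and S are unchanged.

hsl(131, 10%, 84%)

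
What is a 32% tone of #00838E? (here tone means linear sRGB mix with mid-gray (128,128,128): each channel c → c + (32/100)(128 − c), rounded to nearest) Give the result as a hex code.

#00838E is rgb(0, 131, 142).
A 32% tone moves each channel 32% toward 128:
  R: 0 + 0.32×(128−0) = 0 + 40.96 = 40.96 → 41
  G: 131 − 0.96 = 130.04 → 130
  B: 142 + 0.32×(128−142) = 142 − 4.48 = 137.52 → 138
rgb(41, 130, 138) = #29828A.

#29828A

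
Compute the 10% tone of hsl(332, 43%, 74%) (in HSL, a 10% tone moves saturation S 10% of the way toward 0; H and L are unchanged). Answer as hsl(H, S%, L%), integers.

hsl(332, 39%, 74%)

S moves 10% from 43 toward 0: 43 − 4.3 = 38.7 → 39.
H and L are unchanged.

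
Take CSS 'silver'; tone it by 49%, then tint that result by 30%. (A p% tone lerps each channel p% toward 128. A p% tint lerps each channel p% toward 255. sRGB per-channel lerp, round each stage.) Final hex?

#bdbdbd

CSS silver is rgb(192, 192, 192).
A 49% tone moves each channel 49% toward 128:
  R: 192 − 31.36 = 160.64 → 161
  G: 192 + 0.49×(128−192) = 192 − 31.36 = 160.64 → 161
  B: 192 + 0.49×(128−192) = 192 − 31.36 = 160.64 → 161
After the tone: rgb(161, 161, 161) = #a1a1a1.
Per channel, c → c + 0.3(255 − c):
  R: 161 + 28.2 = 189.2 → 189
  G: 161 + 0.3×(255−161) = 161 + 28.2 = 189.2 → 189
  B: 161 + 0.3×(255−161) = 161 + 28.2 = 189.2 → 189
rgb(189, 189, 189) = #bdbdbd.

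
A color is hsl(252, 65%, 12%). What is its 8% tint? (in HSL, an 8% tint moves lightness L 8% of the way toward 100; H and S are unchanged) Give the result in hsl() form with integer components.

hsl(252, 65%, 19%)

L moves 8% from 12 toward 100: 12 + 7.04 = 19.04 → 19.
H and S are unchanged.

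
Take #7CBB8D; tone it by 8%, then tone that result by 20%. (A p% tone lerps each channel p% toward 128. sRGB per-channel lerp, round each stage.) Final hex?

#7DAB8A

#7CBB8D is rgb(124, 187, 141).
Per channel, c → c + 0.08(128 − c):
  R: 124 + 0.32 = 124.32 → 124
  G: 187 + 0.08×(128−187) = 187 − 4.72 = 182.28 → 182
  B: 141 − 1.04 = 139.96 → 140
After the tone: rgb(124, 182, 140) = #7CB68C.
Lerp each channel 20% toward 128:
  R: 124 + 0.8 = 124.8 → 125
  G: 182 + 0.2×(128−182) = 182 − 10.8 = 171.2 → 171
  B: 140 − 2.4 = 137.6 → 138
rgb(125, 171, 138) = #7DAB8A.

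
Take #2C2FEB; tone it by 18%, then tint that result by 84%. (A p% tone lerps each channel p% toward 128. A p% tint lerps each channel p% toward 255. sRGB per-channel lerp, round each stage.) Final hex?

#2C2FEB is rgb(44, 47, 235).
Lerp each channel 18% toward 128:
  R: 44 + 0.18×(128−44) = 44 + 15.12 = 59.12 → 59
  G: 47 + 0.18×(128−47) = 47 + 14.58 = 61.58 → 62
  B: 235 + 0.18×(128−235) = 235 − 19.26 = 215.74 → 216
After the tone: rgb(59, 62, 216) = #3B3ED8.
An 84% tint moves each channel 84% toward 255:
  R: 59 + 0.84×(255−59) = 59 + 164.64 = 223.64 → 224
  G: 62 + 0.84×(255−62) = 62 + 162.12 = 224.12 → 224
  B: 216 + 0.84×(255−216) = 216 + 32.76 = 248.76 → 249
rgb(224, 224, 249) = #E0E0F9.

#E0E0F9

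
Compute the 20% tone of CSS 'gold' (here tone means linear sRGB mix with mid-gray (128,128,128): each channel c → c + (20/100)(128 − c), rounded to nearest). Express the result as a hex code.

#E6C61A

CSS gold is rgb(255, 215, 0).
Per channel, c → c + 0.2(128 − c):
  R: 255 + 0.2×(128−255) = 255 − 25.4 = 229.6 → 230
  G: 215 − 17.4 = 197.6 → 198
  B: 0 + 25.6 = 25.6 → 26
rgb(230, 198, 26) = #E6C61A.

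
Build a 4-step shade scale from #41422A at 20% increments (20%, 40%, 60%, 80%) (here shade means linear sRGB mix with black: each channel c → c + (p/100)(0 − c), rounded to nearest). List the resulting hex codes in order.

#343522, #272819, #1A1A11, #0D0D08

#41422A is rgb(65, 66, 42).
20%: (65 − 13 = 52→52, 66 − 13.2 = 52.8→53, 42 − 8.4 = 33.6→34) → #343522
40%: (65 − 26 = 39→39, 66 − 26.4 = 39.6→40, 42 − 16.8 = 25.2→25) → #272819
60%: (65 − 39 = 26→26, 66 − 39.6 = 26.4→26, 42 − 25.2 = 16.8→17) → #1A1A11
80%: (65 − 52 = 13→13, 66 − 52.8 = 13.2→13, 42 − 33.6 = 8.4→8) → #0D0D08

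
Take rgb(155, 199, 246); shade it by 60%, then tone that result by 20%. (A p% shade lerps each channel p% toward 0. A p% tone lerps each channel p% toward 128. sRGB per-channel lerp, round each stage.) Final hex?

Per channel, c → c + 0.6(0 − c):
  R: 155 + 0.6×(0−155) = 155 − 93 = 62 → 62
  G: 199 + 0.6×(0−199) = 199 − 119.4 = 79.6 → 80
  B: 246 + 0.6×(0−246) = 246 − 147.6 = 98.4 → 98
After the shade: rgb(62, 80, 98) = #3e5062.
Lerp each channel 20% toward 128:
  R: 62 + 0.2×(128−62) = 62 + 13.2 = 75.2 → 75
  G: 80 + 9.6 = 89.6 → 90
  B: 98 + 6 = 104 → 104
rgb(75, 90, 104) = #4b5a68.

#4b5a68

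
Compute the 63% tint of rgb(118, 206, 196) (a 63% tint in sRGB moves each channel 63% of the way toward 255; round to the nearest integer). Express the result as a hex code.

#ccede9

Per channel, c → c + 0.63(255 − c):
  R: 118 + 86.31 = 204.31 → 204
  G: 206 + 0.63×(255−206) = 206 + 30.87 = 236.87 → 237
  B: 196 + 0.63×(255−196) = 196 + 37.17 = 233.17 → 233
rgb(204, 237, 233) = #ccede9.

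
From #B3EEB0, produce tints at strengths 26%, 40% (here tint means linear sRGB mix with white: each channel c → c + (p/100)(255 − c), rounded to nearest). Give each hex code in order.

#C7F2C5, #D1F5D0

#B3EEB0 is rgb(179, 238, 176).
26%: (179 + 19.76 = 198.76→199, 238 + 4.42 = 242.42→242, 176 + 20.54 = 196.54→197) → #C7F2C5
40%: (179 + 30.4 = 209.4→209, 238 + 6.8 = 244.8→245, 176 + 31.6 = 207.6→208) → #D1F5D0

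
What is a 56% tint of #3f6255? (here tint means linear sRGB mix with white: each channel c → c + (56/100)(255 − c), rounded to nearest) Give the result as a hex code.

#3f6255 is rgb(63, 98, 85).
A 56% tint moves each channel 56% toward 255:
  R: 63 + 107.52 = 170.52 → 171
  G: 98 + 87.92 = 185.92 → 186
  B: 85 + 0.56×(255−85) = 85 + 95.2 = 180.2 → 180
rgb(171, 186, 180) = #abbab4.

#abbab4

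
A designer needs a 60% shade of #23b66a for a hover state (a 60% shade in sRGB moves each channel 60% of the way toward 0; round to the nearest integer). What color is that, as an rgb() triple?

#23b66a is rgb(35, 182, 106).
Per channel, c → c + 0.6(0 − c):
  R: 35 + 0.6×(0−35) = 35 − 21 = 14 → 14
  G: 182 − 109.2 = 72.8 → 73
  B: 106 + 0.6×(0−106) = 106 − 63.6 = 42.4 → 42

rgb(14, 73, 42)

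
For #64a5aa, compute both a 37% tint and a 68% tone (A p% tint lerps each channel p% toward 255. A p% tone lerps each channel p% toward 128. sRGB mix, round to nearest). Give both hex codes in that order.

#9dc6c9, #778c8d

#64a5aa is rgb(100, 165, 170).
37% tint:
  R: 100 + 0.37×(255−100) = 100 + 57.35 = 157.35 → 157
  G: 165 + 0.37×(255−165) = 165 + 33.3 = 198.3 → 198
  B: 170 + 0.37×(255−170) = 170 + 31.45 = 201.45 → 201
  → #9dc6c9
68% tone:
  R: 100 + 19.04 = 119.04 → 119
  G: 165 + 0.68×(128−165) = 165 − 25.16 = 139.84 → 140
  B: 170 + 0.68×(128−170) = 170 − 28.56 = 141.44 → 141
  → #778c8d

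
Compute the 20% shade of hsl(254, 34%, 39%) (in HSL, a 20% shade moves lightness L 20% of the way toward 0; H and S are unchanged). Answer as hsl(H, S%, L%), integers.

L moves 20% from 39 toward 0: 39 − 7.8 = 31.2 → 31.
H and S are unchanged.

hsl(254, 34%, 31%)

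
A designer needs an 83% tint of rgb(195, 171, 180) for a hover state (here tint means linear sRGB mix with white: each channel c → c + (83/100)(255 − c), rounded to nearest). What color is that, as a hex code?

An 83% tint moves each channel 83% toward 255:
  R: 195 + 0.83×(255−195) = 195 + 49.8 = 244.8 → 245
  G: 171 + 69.72 = 240.72 → 241
  B: 180 + 0.83×(255−180) = 180 + 62.25 = 242.25 → 242
rgb(245, 241, 242) = #F5F1F2.

#F5F1F2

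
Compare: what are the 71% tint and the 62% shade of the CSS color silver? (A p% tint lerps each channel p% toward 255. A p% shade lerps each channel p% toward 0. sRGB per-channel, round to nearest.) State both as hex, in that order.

CSS silver is rgb(192, 192, 192).
71% tint:
  R: 192 + 44.73 = 236.73 → 237
  G: 192 + 44.73 = 236.73 → 237
  B: 192 + 0.71×(255−192) = 192 + 44.73 = 236.73 → 237
  → #ededed
62% shade:
  R: 192 + 0.62×(0−192) = 192 − 119.04 = 72.96 → 73
  G: 192 − 119.04 = 72.96 → 73
  B: 192 + 0.62×(0−192) = 192 − 119.04 = 72.96 → 73
  → #494949

#ededed, #494949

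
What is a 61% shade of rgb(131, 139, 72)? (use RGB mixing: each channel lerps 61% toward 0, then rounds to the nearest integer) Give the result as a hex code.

#33361c

Per channel, c → c + 0.61(0 − c):
  R: 131 + 0.61×(0−131) = 131 − 79.91 = 51.09 → 51
  G: 139 − 84.79 = 54.21 → 54
  B: 72 + 0.61×(0−72) = 72 − 43.92 = 28.08 → 28
rgb(51, 54, 28) = #33361c.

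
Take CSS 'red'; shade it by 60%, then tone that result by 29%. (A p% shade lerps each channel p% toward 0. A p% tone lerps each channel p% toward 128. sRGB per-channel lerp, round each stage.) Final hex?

#6E2525

CSS red is rgb(255, 0, 0).
A 60% shade moves each channel 60% toward 0:
  R: 255 + 0.6×(0−255) = 255 − 153 = 102 → 102
  G: 0 + 0.6×(0−0) = 0 + 0 = 0 → 0
  B: 0 + 0.6×(0−0) = 0 + 0 = 0 → 0
After the shade: rgb(102, 0, 0) = #660000.
Lerp each channel 29% toward 128:
  R: 102 + 0.29×(128−102) = 102 + 7.54 = 109.54 → 110
  G: 0 + 0.29×(128−0) = 0 + 37.12 = 37.12 → 37
  B: 0 + 0.29×(128−0) = 0 + 37.12 = 37.12 → 37
rgb(110, 37, 37) = #6E2525.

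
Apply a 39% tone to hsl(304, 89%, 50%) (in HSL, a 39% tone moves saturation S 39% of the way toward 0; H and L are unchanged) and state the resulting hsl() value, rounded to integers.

S moves 39% from 89 toward 0: 89 − 34.71 = 54.29 → 54.
H and L are unchanged.

hsl(304, 54%, 50%)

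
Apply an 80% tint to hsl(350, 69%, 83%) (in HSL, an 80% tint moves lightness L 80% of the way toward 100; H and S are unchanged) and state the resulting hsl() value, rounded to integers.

hsl(350, 69%, 97%)

L moves 80% from 83 toward 100: 83 + 13.6 = 96.6 → 97.
H and S are unchanged.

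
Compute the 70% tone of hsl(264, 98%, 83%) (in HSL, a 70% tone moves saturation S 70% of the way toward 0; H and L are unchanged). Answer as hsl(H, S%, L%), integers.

S moves 70% from 98 toward 0: 98 − 68.6 = 29.4 → 29.
H and L are unchanged.

hsl(264, 29%, 83%)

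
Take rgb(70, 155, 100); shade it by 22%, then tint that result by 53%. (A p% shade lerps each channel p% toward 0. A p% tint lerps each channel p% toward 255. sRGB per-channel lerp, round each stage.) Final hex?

#A1C0AC

Lerp each channel 22% toward 0:
  R: 70 − 15.4 = 54.6 → 55
  G: 155 + 0.22×(0−155) = 155 − 34.1 = 120.9 → 121
  B: 100 + 0.22×(0−100) = 100 − 22 = 78 → 78
After the shade: rgb(55, 121, 78) = #37794E.
Lerp each channel 53% toward 255:
  R: 55 + 0.53×(255−55) = 55 + 106 = 161 → 161
  G: 121 + 0.53×(255−121) = 121 + 71.02 = 192.02 → 192
  B: 78 + 93.81 = 171.81 → 172
rgb(161, 192, 172) = #A1C0AC.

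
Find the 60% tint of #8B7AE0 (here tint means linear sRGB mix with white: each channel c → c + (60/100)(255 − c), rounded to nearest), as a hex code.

#8B7AE0 is rgb(139, 122, 224).
Lerp each channel 60% toward 255:
  R: 139 + 0.6×(255−139) = 139 + 69.6 = 208.6 → 209
  G: 122 + 0.6×(255−122) = 122 + 79.8 = 201.8 → 202
  B: 224 + 18.6 = 242.6 → 243
rgb(209, 202, 243) = #D1CAF3.

#D1CAF3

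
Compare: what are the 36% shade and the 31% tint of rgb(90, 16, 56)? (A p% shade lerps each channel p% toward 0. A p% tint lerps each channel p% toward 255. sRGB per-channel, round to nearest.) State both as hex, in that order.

36% shade:
  R: 90 + 0.36×(0−90) = 90 − 32.4 = 57.6 → 58
  G: 16 + 0.36×(0−16) = 16 − 5.76 = 10.24 → 10
  B: 56 + 0.36×(0−56) = 56 − 20.16 = 35.84 → 36
  → #3a0a24
31% tint:
  R: 90 + 0.31×(255−90) = 90 + 51.15 = 141.15 → 141
  G: 16 + 0.31×(255−16) = 16 + 74.09 = 90.09 → 90
  B: 56 + 0.31×(255−56) = 56 + 61.69 = 117.69 → 118
  → #8d5a76

#3a0a24, #8d5a76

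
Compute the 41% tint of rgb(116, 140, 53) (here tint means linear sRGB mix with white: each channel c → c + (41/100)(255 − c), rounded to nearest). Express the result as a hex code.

#ADBB88

Per channel, c → c + 0.41(255 − c):
  R: 116 + 56.99 = 172.99 → 173
  G: 140 + 47.15 = 187.15 → 187
  B: 53 + 0.41×(255−53) = 53 + 82.82 = 135.82 → 136
rgb(173, 187, 136) = #ADBB88.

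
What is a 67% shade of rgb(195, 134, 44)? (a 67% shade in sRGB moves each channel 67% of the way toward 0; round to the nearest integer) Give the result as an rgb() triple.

Per channel, c → c + 0.67(0 − c):
  R: 195 − 130.65 = 64.35 → 64
  G: 134 − 89.78 = 44.22 → 44
  B: 44 + 0.67×(0−44) = 44 − 29.48 = 14.52 → 15

rgb(64, 44, 15)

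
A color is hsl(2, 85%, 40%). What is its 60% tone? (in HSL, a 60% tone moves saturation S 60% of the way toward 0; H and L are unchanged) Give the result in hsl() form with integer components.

S moves 60% from 85 toward 0: 85 − 51 = 34 → 34.
H and L are unchanged.

hsl(2, 34%, 40%)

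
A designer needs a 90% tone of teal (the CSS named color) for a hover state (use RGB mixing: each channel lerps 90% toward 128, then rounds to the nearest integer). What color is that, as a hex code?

#738080

CSS teal is rgb(0, 128, 128).
A 90% tone moves each channel 90% toward 128:
  R: 0 + 0.9×(128−0) = 0 + 115.2 = 115.2 → 115
  G: 128 + 0 = 128 → 128
  B: 128 + 0.9×(128−128) = 128 + 0 = 128 → 128
rgb(115, 128, 128) = #738080.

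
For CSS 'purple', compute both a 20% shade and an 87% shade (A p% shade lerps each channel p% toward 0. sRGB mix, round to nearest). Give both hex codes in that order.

CSS purple is rgb(128, 0, 128).
20% shade:
  R: 128 + 0.2×(0−128) = 128 − 25.6 = 102.4 → 102
  G: 0 + 0.2×(0−0) = 0 + 0 = 0 → 0
  B: 128 + 0.2×(0−128) = 128 − 25.6 = 102.4 → 102
  → #660066
87% shade:
  R: 128 + 0.87×(0−128) = 128 − 111.36 = 16.64 → 17
  G: 0 + 0.87×(0−0) = 0 + 0 = 0 → 0
  B: 128 + 0.87×(0−128) = 128 − 111.36 = 16.64 → 17
  → #110011

#660066, #110011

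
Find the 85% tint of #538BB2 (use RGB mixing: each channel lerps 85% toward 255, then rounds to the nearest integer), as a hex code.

#538BB2 is rgb(83, 139, 178).
An 85% tint moves each channel 85% toward 255:
  R: 83 + 0.85×(255−83) = 83 + 146.2 = 229.2 → 229
  G: 139 + 0.85×(255−139) = 139 + 98.6 = 237.6 → 238
  B: 178 + 0.85×(255−178) = 178 + 65.45 = 243.45 → 243
rgb(229, 238, 243) = #E5EEF3.

#E5EEF3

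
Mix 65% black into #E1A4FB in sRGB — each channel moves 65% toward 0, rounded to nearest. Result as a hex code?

#E1A4FB is rgb(225, 164, 251).
A 65% shade moves each channel 65% toward 0:
  R: 225 + 0.65×(0−225) = 225 − 146.25 = 78.75 → 79
  G: 164 − 106.6 = 57.4 → 57
  B: 251 − 163.15 = 87.85 → 88
rgb(79, 57, 88) = #4F3958.

#4F3958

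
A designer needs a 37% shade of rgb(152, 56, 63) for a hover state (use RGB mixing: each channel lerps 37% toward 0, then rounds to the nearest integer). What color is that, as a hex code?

A 37% shade moves each channel 37% toward 0:
  R: 152 + 0.37×(0−152) = 152 − 56.24 = 95.76 → 96
  G: 56 + 0.37×(0−56) = 56 − 20.72 = 35.28 → 35
  B: 63 + 0.37×(0−63) = 63 − 23.31 = 39.69 → 40
rgb(96, 35, 40) = #602328.

#602328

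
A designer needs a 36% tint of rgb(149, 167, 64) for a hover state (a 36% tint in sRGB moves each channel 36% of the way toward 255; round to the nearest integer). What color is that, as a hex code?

#BBC785

A 36% tint moves each channel 36% toward 255:
  R: 149 + 38.16 = 187.16 → 187
  G: 167 + 0.36×(255−167) = 167 + 31.68 = 198.68 → 199
  B: 64 + 68.76 = 132.76 → 133
rgb(187, 199, 133) = #BBC785.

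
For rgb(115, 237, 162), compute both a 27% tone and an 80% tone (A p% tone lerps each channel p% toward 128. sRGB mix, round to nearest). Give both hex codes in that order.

#77d099, #7d9687

27% tone:
  R: 115 + 0.27×(128−115) = 115 + 3.51 = 118.51 → 119
  G: 237 − 29.43 = 207.57 → 208
  B: 162 + 0.27×(128−162) = 162 − 9.18 = 152.82 → 153
  → #77d099
80% tone:
  R: 115 + 10.4 = 125.4 → 125
  G: 237 − 87.2 = 149.8 → 150
  B: 162 − 27.2 = 134.8 → 135
  → #7d9687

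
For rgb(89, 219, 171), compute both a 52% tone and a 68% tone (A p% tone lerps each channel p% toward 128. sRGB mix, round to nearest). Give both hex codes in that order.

#6dac95, #749d8e

52% tone:
  R: 89 + 0.52×(128−89) = 89 + 20.28 = 109.28 → 109
  G: 219 − 47.32 = 171.68 → 172
  B: 171 + 0.52×(128−171) = 171 − 22.36 = 148.64 → 149
  → #6dac95
68% tone:
  R: 89 + 0.68×(128−89) = 89 + 26.52 = 115.52 → 116
  G: 219 + 0.68×(128−219) = 219 − 61.88 = 157.12 → 157
  B: 171 + 0.68×(128−171) = 171 − 29.24 = 141.76 → 142
  → #749d8e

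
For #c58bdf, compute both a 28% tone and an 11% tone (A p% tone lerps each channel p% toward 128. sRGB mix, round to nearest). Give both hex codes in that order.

#b288c4, #bd8ad5

#c58bdf is rgb(197, 139, 223).
28% tone:
  R: 197 + 0.28×(128−197) = 197 − 19.32 = 177.68 → 178
  G: 139 + 0.28×(128−139) = 139 − 3.08 = 135.92 → 136
  B: 223 + 0.28×(128−223) = 223 − 26.6 = 196.4 → 196
  → #b288c4
11% tone:
  R: 197 + 0.11×(128−197) = 197 − 7.59 = 189.41 → 189
  G: 139 − 1.21 = 137.79 → 138
  B: 223 + 0.11×(128−223) = 223 − 10.45 = 212.55 → 213
  → #bd8ad5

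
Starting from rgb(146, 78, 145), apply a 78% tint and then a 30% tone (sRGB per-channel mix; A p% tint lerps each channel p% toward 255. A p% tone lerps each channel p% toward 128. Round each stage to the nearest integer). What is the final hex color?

Lerp each channel 78% toward 255:
  R: 146 + 0.78×(255−146) = 146 + 85.02 = 231.02 → 231
  G: 78 + 0.78×(255−78) = 78 + 138.06 = 216.06 → 216
  B: 145 + 0.78×(255−145) = 145 + 85.8 = 230.8 → 231
After the tint: rgb(231, 216, 231) = #E7D8E7.
Per channel, c → c + 0.3(128 − c):
  R: 231 − 30.9 = 200.1 → 200
  G: 216 + 0.3×(128−216) = 216 − 26.4 = 189.6 → 190
  B: 231 + 0.3×(128−231) = 231 − 30.9 = 200.1 → 200
rgb(200, 190, 200) = #C8BEC8.

#C8BEC8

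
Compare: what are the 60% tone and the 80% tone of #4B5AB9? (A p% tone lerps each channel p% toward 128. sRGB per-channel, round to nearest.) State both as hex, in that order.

#6B7197, #75788B

#4B5AB9 is rgb(75, 90, 185).
60% tone:
  R: 75 + 31.8 = 106.8 → 107
  G: 90 + 0.6×(128−90) = 90 + 22.8 = 112.8 → 113
  B: 185 + 0.6×(128−185) = 185 − 34.2 = 150.8 → 151
  → #6B7197
80% tone:
  R: 75 + 0.8×(128−75) = 75 + 42.4 = 117.4 → 117
  G: 90 + 30.4 = 120.4 → 120
  B: 185 − 45.6 = 139.4 → 139
  → #75788B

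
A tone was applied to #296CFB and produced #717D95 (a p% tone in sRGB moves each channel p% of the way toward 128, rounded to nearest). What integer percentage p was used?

83%

#296CFB is rgb(41, 108, 251); #717D95 is rgb(113, 125, 149).
On the B channel (widest range): 149 ≈ 251 + (p/100)(128 − 251), so p ≈ 100×(149 − 251)/(128 − 251) = -10200/-123 = 82.93.
p = 83 reproduces all three channels after rounding.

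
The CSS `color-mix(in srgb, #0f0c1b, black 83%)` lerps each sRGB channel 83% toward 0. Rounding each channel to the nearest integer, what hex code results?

#030205

#0f0c1b is rgb(15, 12, 27).
Per channel, c → c + 0.83(0 − c):
  R: 15 + 0.83×(0−15) = 15 − 12.45 = 2.55 → 3
  G: 12 + 0.83×(0−12) = 12 − 9.96 = 2.04 → 2
  B: 27 − 22.41 = 4.59 → 5
rgb(3, 2, 5) = #030205.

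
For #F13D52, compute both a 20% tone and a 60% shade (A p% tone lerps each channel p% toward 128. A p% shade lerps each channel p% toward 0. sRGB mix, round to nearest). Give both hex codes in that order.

#DA4A5B, #601821

#F13D52 is rgb(241, 61, 82).
20% tone:
  R: 241 + 0.2×(128−241) = 241 − 22.6 = 218.4 → 218
  G: 61 + 0.2×(128−61) = 61 + 13.4 = 74.4 → 74
  B: 82 + 0.2×(128−82) = 82 + 9.2 = 91.2 → 91
  → #DA4A5B
60% shade:
  R: 241 − 144.6 = 96.4 → 96
  G: 61 − 36.6 = 24.4 → 24
  B: 82 + 0.6×(0−82) = 82 − 49.2 = 32.8 → 33
  → #601821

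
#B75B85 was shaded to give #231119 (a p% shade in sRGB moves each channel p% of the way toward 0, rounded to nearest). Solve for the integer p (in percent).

81%

#B75B85 is rgb(183, 91, 133); #231119 is rgb(35, 17, 25).
On the R channel (widest range): 35 ≈ 183 + (p/100)(0 − 183), so p ≈ 100×(35 − 183)/(0 − 183) = -14800/-183 = 80.87.
p = 81 reproduces all three channels after rounding.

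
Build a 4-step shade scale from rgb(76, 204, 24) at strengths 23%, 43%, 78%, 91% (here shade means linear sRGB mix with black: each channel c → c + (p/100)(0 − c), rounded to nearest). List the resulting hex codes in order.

#3b9d12, #2b740e, #112d05, #071202

23%: (76 − 17.48 = 58.52→59, 204 − 46.92 = 157.08→157, 24 − 5.52 = 18.48→18) → #3b9d12
43%: (76 − 32.68 = 43.32→43, 204 − 87.72 = 116.28→116, 24 − 10.32 = 13.68→14) → #2b740e
78%: (76 − 59.28 = 16.72→17, 204 − 159.12 = 44.88→45, 24 − 18.72 = 5.28→5) → #112d05
91%: (76 − 69.16 = 6.84→7, 204 − 185.64 = 18.36→18, 24 − 21.84 = 2.16→2) → #071202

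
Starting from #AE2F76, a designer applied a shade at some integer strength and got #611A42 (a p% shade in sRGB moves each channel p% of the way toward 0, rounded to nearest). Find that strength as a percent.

#AE2F76 is rgb(174, 47, 118); #611A42 is rgb(97, 26, 66).
On the R channel (widest range): 97 ≈ 174 + (p/100)(0 − 174), so p ≈ 100×(97 − 174)/(0 − 174) = -7700/-174 = 44.25.
p = 44 reproduces all three channels after rounding.

44%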